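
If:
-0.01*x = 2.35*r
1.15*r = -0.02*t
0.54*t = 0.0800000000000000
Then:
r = -0.00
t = 0.15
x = 0.61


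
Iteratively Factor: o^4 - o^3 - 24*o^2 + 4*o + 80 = (o + 4)*(o^3 - 5*o^2 - 4*o + 20) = (o - 5)*(o + 4)*(o^2 - 4) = (o - 5)*(o + 2)*(o + 4)*(o - 2)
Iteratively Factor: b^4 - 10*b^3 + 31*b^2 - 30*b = (b)*(b^3 - 10*b^2 + 31*b - 30) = b*(b - 5)*(b^2 - 5*b + 6) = b*(b - 5)*(b - 2)*(b - 3)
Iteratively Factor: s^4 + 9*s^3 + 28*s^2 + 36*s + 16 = (s + 2)*(s^3 + 7*s^2 + 14*s + 8) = (s + 2)*(s + 4)*(s^2 + 3*s + 2) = (s + 2)^2*(s + 4)*(s + 1)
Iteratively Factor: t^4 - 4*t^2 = (t)*(t^3 - 4*t) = t^2*(t^2 - 4) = t^2*(t - 2)*(t + 2)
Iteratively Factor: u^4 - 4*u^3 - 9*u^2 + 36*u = (u - 4)*(u^3 - 9*u) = (u - 4)*(u + 3)*(u^2 - 3*u) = (u - 4)*(u - 3)*(u + 3)*(u)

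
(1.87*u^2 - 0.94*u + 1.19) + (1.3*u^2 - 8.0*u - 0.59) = 3.17*u^2 - 8.94*u + 0.6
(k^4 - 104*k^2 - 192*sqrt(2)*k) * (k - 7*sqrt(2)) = k^5 - 7*sqrt(2)*k^4 - 104*k^3 + 536*sqrt(2)*k^2 + 2688*k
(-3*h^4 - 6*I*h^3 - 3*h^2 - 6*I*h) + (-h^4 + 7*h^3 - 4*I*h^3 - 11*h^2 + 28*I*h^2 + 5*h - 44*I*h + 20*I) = -4*h^4 + 7*h^3 - 10*I*h^3 - 14*h^2 + 28*I*h^2 + 5*h - 50*I*h + 20*I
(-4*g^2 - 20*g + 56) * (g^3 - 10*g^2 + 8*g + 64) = -4*g^5 + 20*g^4 + 224*g^3 - 976*g^2 - 832*g + 3584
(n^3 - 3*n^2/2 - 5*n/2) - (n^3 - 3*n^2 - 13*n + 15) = 3*n^2/2 + 21*n/2 - 15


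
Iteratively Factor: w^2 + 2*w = (w + 2)*(w)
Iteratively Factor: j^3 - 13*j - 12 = (j + 3)*(j^2 - 3*j - 4) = (j + 1)*(j + 3)*(j - 4)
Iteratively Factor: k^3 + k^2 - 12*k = (k)*(k^2 + k - 12) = k*(k - 3)*(k + 4)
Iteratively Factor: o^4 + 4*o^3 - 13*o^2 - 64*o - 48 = (o + 1)*(o^3 + 3*o^2 - 16*o - 48) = (o - 4)*(o + 1)*(o^2 + 7*o + 12) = (o - 4)*(o + 1)*(o + 4)*(o + 3)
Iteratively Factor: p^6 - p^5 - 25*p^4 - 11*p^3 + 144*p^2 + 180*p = (p + 2)*(p^5 - 3*p^4 - 19*p^3 + 27*p^2 + 90*p) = (p + 2)^2*(p^4 - 5*p^3 - 9*p^2 + 45*p) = (p - 3)*(p + 2)^2*(p^3 - 2*p^2 - 15*p) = (p - 3)*(p + 2)^2*(p + 3)*(p^2 - 5*p) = (p - 5)*(p - 3)*(p + 2)^2*(p + 3)*(p)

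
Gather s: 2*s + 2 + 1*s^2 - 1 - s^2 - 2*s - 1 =0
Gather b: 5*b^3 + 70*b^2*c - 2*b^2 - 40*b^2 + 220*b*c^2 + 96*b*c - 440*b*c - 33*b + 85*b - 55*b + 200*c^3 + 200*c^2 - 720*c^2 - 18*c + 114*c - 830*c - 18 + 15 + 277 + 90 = 5*b^3 + b^2*(70*c - 42) + b*(220*c^2 - 344*c - 3) + 200*c^3 - 520*c^2 - 734*c + 364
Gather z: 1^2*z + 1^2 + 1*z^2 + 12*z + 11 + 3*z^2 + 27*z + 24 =4*z^2 + 40*z + 36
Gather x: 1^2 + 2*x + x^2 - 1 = x^2 + 2*x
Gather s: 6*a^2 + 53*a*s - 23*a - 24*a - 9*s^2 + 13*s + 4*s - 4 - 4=6*a^2 - 47*a - 9*s^2 + s*(53*a + 17) - 8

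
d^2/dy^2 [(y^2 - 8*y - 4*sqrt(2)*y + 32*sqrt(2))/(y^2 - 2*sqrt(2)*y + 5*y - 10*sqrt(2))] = 2*(-13*y^3 - 2*sqrt(2)*y^3 + 126*sqrt(2)*y^2 - 624*y + 240*sqrt(2)*y - 520 + 816*sqrt(2))/(y^6 - 6*sqrt(2)*y^5 + 15*y^5 - 90*sqrt(2)*y^4 + 99*y^4 - 466*sqrt(2)*y^3 + 485*y^3 - 990*sqrt(2)*y^2 + 1800*y^2 - 1200*sqrt(2)*y + 3000*y - 2000*sqrt(2))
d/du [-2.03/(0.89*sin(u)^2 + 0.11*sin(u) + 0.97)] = (3.6134*sin(u) + 0.2233)*cos(u)/(0.89*sin(u)^2 + 0.11*sin(u) + 0.97)^2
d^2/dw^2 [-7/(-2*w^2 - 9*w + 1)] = 14*(-4*w^2 - 18*w + (4*w + 9)^2 + 2)/(2*w^2 + 9*w - 1)^3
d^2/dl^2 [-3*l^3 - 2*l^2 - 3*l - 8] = -18*l - 4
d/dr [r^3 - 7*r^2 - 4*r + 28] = 3*r^2 - 14*r - 4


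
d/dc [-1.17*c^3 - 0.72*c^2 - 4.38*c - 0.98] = -3.51*c^2 - 1.44*c - 4.38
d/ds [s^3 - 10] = 3*s^2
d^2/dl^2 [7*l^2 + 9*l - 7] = 14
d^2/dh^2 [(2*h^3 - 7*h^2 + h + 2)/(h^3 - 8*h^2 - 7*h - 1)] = 2*(9*h^6 + 45*h^5 - 147*h^4 + 368*h^3 + 558*h^2 + 324*h + 68)/(h^9 - 24*h^8 + 171*h^7 - 179*h^6 - 1149*h^5 - 1326*h^4 - 676*h^3 - 171*h^2 - 21*h - 1)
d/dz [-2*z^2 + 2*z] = 2 - 4*z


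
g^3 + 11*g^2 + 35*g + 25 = (g + 1)*(g + 5)^2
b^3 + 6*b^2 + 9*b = b*(b + 3)^2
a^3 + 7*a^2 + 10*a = a*(a + 2)*(a + 5)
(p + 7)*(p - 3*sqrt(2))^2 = p^3 - 6*sqrt(2)*p^2 + 7*p^2 - 42*sqrt(2)*p + 18*p + 126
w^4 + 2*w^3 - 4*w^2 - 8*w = w*(w - 2)*(w + 2)^2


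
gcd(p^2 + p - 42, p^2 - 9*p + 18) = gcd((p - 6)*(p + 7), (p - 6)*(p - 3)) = p - 6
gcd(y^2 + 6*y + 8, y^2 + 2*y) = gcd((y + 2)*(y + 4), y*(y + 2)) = y + 2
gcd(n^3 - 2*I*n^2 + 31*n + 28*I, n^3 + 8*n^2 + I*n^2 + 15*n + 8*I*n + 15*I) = n + I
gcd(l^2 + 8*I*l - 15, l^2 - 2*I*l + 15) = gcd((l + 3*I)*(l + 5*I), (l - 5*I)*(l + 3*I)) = l + 3*I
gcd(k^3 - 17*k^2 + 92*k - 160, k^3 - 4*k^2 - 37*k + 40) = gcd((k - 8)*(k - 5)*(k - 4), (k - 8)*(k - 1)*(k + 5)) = k - 8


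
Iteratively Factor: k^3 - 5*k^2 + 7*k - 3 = (k - 3)*(k^2 - 2*k + 1) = (k - 3)*(k - 1)*(k - 1)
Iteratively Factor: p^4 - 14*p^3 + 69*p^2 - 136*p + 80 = (p - 5)*(p^3 - 9*p^2 + 24*p - 16) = (p - 5)*(p - 4)*(p^2 - 5*p + 4) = (p - 5)*(p - 4)^2*(p - 1)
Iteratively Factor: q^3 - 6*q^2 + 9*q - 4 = (q - 4)*(q^2 - 2*q + 1) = (q - 4)*(q - 1)*(q - 1)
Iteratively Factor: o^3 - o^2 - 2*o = (o - 2)*(o^2 + o) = (o - 2)*(o + 1)*(o)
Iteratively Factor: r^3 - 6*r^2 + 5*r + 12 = (r + 1)*(r^2 - 7*r + 12) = (r - 4)*(r + 1)*(r - 3)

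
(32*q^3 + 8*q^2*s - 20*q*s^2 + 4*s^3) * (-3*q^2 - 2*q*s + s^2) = -96*q^5 - 88*q^4*s + 76*q^3*s^2 + 36*q^2*s^3 - 28*q*s^4 + 4*s^5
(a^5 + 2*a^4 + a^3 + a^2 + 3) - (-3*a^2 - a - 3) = a^5 + 2*a^4 + a^3 + 4*a^2 + a + 6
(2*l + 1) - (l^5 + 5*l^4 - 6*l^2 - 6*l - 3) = -l^5 - 5*l^4 + 6*l^2 + 8*l + 4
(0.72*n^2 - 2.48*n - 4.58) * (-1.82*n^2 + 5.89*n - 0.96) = -1.3104*n^4 + 8.7544*n^3 - 6.9628*n^2 - 24.5954*n + 4.3968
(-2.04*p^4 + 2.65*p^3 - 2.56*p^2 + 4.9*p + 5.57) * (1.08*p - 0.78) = -2.2032*p^5 + 4.4532*p^4 - 4.8318*p^3 + 7.2888*p^2 + 2.1936*p - 4.3446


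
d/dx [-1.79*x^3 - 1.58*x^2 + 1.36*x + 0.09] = -5.37*x^2 - 3.16*x + 1.36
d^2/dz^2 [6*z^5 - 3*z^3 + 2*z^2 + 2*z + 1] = 120*z^3 - 18*z + 4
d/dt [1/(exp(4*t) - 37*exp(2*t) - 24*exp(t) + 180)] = (-4*exp(3*t) + 74*exp(t) + 24)*exp(t)/(exp(4*t) - 37*exp(2*t) - 24*exp(t) + 180)^2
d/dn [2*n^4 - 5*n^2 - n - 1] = 8*n^3 - 10*n - 1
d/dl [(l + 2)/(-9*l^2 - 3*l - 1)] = (9*l^2 + 36*l + 5)/(81*l^4 + 54*l^3 + 27*l^2 + 6*l + 1)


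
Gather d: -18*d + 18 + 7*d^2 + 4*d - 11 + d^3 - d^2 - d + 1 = d^3 + 6*d^2 - 15*d + 8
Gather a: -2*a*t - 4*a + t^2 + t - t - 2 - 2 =a*(-2*t - 4) + t^2 - 4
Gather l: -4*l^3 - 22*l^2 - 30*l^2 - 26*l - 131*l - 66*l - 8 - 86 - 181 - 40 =-4*l^3 - 52*l^2 - 223*l - 315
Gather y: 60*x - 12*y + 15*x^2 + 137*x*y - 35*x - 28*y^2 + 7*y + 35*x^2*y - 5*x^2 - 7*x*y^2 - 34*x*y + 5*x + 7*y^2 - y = 10*x^2 + 30*x + y^2*(-7*x - 21) + y*(35*x^2 + 103*x - 6)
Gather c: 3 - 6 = -3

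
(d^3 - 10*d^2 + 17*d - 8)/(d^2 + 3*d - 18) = (d^3 - 10*d^2 + 17*d - 8)/(d^2 + 3*d - 18)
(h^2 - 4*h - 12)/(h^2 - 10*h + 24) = (h + 2)/(h - 4)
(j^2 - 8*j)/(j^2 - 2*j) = (j - 8)/(j - 2)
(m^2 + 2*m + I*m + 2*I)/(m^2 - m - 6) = (m + I)/(m - 3)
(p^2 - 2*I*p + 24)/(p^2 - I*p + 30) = (p + 4*I)/(p + 5*I)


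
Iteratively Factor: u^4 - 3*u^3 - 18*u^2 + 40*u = (u + 4)*(u^3 - 7*u^2 + 10*u) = u*(u + 4)*(u^2 - 7*u + 10) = u*(u - 5)*(u + 4)*(u - 2)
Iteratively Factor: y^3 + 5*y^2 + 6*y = (y)*(y^2 + 5*y + 6) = y*(y + 2)*(y + 3)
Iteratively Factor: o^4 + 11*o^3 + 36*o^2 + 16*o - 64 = (o + 4)*(o^3 + 7*o^2 + 8*o - 16) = (o + 4)^2*(o^2 + 3*o - 4) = (o + 4)^3*(o - 1)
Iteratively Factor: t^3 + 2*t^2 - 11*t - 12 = (t - 3)*(t^2 + 5*t + 4) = (t - 3)*(t + 1)*(t + 4)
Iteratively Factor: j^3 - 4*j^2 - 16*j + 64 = (j - 4)*(j^2 - 16) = (j - 4)*(j + 4)*(j - 4)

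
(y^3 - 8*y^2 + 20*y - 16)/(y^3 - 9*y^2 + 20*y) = (y^2 - 4*y + 4)/(y*(y - 5))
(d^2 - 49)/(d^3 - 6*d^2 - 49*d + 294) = 1/(d - 6)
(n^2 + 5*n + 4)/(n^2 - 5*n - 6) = (n + 4)/(n - 6)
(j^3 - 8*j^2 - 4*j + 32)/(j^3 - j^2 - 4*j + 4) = (j - 8)/(j - 1)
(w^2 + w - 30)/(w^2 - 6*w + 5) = (w + 6)/(w - 1)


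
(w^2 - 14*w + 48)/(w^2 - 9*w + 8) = (w - 6)/(w - 1)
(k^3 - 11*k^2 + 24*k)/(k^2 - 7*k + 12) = k*(k - 8)/(k - 4)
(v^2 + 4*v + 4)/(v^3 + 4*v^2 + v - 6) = (v + 2)/(v^2 + 2*v - 3)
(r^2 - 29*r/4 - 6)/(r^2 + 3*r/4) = (r - 8)/r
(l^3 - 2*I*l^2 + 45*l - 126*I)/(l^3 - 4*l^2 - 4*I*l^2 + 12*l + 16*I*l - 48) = (l^2 + 4*I*l + 21)/(l^2 + 2*l*(-2 + I) - 8*I)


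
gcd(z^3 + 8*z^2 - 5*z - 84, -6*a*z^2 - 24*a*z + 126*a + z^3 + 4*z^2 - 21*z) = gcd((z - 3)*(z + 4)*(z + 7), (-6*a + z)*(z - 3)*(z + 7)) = z^2 + 4*z - 21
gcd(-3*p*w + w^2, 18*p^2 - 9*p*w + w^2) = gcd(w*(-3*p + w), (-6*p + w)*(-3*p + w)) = 3*p - w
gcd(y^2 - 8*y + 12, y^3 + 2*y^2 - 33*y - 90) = y - 6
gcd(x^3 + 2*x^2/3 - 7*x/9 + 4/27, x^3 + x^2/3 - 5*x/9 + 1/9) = x^2 - 2*x/3 + 1/9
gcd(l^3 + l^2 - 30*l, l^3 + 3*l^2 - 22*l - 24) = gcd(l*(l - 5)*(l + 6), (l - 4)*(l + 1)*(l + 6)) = l + 6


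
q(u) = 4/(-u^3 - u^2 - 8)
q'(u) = 4*(3*u^2 + 2*u)/(-u^3 - u^2 - 8)^2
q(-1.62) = -0.63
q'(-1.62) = 0.46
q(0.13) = -0.50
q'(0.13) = 0.02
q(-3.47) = 0.18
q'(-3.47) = 0.25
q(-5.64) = 0.03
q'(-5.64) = 0.02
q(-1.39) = -0.55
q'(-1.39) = 0.23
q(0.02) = -0.50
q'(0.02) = 0.00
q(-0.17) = -0.50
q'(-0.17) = -0.02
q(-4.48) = 0.06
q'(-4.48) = 0.05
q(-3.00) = 0.40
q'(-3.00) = 0.84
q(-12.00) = 0.00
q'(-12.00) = 0.00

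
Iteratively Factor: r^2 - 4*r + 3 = (r - 3)*(r - 1)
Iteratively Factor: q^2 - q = (q - 1)*(q)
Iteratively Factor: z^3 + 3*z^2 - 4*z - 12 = (z - 2)*(z^2 + 5*z + 6) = (z - 2)*(z + 2)*(z + 3)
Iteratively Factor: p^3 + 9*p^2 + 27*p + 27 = (p + 3)*(p^2 + 6*p + 9) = (p + 3)^2*(p + 3)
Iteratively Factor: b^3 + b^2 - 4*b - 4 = (b - 2)*(b^2 + 3*b + 2) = (b - 2)*(b + 1)*(b + 2)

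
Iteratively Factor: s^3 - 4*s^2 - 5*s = (s + 1)*(s^2 - 5*s) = (s - 5)*(s + 1)*(s)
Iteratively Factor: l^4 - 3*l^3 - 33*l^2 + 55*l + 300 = (l + 4)*(l^3 - 7*l^2 - 5*l + 75) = (l - 5)*(l + 4)*(l^2 - 2*l - 15) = (l - 5)*(l + 3)*(l + 4)*(l - 5)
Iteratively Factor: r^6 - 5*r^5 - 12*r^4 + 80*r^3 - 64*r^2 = (r - 4)*(r^5 - r^4 - 16*r^3 + 16*r^2) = (r - 4)*(r + 4)*(r^4 - 5*r^3 + 4*r^2) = (r - 4)*(r - 1)*(r + 4)*(r^3 - 4*r^2) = r*(r - 4)*(r - 1)*(r + 4)*(r^2 - 4*r) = r^2*(r - 4)*(r - 1)*(r + 4)*(r - 4)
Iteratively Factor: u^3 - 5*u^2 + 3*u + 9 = (u - 3)*(u^2 - 2*u - 3) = (u - 3)*(u + 1)*(u - 3)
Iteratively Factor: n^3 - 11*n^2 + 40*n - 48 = (n - 4)*(n^2 - 7*n + 12) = (n - 4)*(n - 3)*(n - 4)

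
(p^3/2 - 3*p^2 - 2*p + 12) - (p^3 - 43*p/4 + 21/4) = -p^3/2 - 3*p^2 + 35*p/4 + 27/4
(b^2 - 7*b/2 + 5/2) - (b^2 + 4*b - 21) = 47/2 - 15*b/2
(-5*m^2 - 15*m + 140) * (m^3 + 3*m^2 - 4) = -5*m^5 - 30*m^4 + 95*m^3 + 440*m^2 + 60*m - 560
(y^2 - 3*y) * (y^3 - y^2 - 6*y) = y^5 - 4*y^4 - 3*y^3 + 18*y^2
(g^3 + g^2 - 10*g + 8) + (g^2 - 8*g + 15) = g^3 + 2*g^2 - 18*g + 23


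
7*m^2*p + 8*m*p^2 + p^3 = p*(m + p)*(7*m + p)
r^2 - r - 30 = (r - 6)*(r + 5)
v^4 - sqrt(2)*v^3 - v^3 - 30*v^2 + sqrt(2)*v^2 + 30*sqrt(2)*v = v*(v - 6)*(v + 5)*(v - sqrt(2))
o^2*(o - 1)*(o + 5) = o^4 + 4*o^3 - 5*o^2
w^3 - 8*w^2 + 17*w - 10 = (w - 5)*(w - 2)*(w - 1)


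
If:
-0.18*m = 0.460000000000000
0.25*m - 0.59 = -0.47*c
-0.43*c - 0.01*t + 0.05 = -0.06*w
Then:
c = 2.61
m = -2.56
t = 6.0*w - 107.430260047281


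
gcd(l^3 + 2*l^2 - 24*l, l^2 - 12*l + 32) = l - 4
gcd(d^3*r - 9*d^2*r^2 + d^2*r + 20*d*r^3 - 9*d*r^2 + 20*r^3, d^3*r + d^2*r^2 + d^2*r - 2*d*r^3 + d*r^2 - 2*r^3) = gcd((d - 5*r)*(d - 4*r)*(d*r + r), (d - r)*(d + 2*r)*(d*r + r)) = d*r + r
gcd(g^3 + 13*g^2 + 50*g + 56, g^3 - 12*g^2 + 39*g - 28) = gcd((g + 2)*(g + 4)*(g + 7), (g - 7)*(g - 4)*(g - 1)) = 1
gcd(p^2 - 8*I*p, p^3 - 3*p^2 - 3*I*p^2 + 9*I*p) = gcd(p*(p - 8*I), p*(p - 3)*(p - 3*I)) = p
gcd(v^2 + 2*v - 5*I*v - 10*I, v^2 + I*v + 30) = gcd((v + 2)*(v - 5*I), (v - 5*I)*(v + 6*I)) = v - 5*I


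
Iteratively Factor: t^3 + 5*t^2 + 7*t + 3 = (t + 3)*(t^2 + 2*t + 1) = (t + 1)*(t + 3)*(t + 1)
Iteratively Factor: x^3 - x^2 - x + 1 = (x - 1)*(x^2 - 1) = (x - 1)*(x + 1)*(x - 1)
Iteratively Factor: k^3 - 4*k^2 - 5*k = (k + 1)*(k^2 - 5*k) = k*(k + 1)*(k - 5)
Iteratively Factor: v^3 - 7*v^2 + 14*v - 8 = (v - 2)*(v^2 - 5*v + 4) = (v - 2)*(v - 1)*(v - 4)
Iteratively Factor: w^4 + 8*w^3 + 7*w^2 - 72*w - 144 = (w + 4)*(w^3 + 4*w^2 - 9*w - 36) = (w + 4)^2*(w^2 - 9) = (w - 3)*(w + 4)^2*(w + 3)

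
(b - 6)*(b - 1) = b^2 - 7*b + 6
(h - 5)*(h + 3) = h^2 - 2*h - 15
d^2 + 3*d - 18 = (d - 3)*(d + 6)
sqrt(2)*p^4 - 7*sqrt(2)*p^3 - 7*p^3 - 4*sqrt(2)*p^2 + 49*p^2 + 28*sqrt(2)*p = p*(p - 7)*(p - 4*sqrt(2))*(sqrt(2)*p + 1)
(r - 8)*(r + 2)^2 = r^3 - 4*r^2 - 28*r - 32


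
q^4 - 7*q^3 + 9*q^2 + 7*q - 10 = (q - 5)*(q - 2)*(q - 1)*(q + 1)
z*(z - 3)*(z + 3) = z^3 - 9*z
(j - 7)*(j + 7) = j^2 - 49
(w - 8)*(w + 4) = w^2 - 4*w - 32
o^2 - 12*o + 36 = (o - 6)^2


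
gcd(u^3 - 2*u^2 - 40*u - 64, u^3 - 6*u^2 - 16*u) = u^2 - 6*u - 16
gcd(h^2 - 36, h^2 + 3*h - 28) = 1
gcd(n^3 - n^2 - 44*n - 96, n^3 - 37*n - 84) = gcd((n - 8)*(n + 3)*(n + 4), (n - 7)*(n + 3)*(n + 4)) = n^2 + 7*n + 12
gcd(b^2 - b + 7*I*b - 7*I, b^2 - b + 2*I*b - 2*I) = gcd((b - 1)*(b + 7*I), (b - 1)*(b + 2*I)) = b - 1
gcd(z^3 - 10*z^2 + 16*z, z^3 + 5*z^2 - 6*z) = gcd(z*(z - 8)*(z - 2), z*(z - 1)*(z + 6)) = z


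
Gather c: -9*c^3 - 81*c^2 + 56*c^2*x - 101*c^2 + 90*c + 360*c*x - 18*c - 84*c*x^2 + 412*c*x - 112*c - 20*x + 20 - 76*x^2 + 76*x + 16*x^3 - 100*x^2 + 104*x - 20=-9*c^3 + c^2*(56*x - 182) + c*(-84*x^2 + 772*x - 40) + 16*x^3 - 176*x^2 + 160*x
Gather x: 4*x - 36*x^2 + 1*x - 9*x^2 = -45*x^2 + 5*x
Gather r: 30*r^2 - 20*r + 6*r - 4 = 30*r^2 - 14*r - 4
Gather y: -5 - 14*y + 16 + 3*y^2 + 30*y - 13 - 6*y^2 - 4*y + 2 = -3*y^2 + 12*y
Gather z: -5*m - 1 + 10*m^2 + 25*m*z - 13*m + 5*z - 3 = 10*m^2 - 18*m + z*(25*m + 5) - 4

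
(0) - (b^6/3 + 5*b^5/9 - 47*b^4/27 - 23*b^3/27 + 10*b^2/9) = -b^6/3 - 5*b^5/9 + 47*b^4/27 + 23*b^3/27 - 10*b^2/9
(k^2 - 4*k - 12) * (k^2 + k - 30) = k^4 - 3*k^3 - 46*k^2 + 108*k + 360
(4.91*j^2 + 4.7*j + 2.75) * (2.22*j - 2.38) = 10.9002*j^3 - 1.2518*j^2 - 5.081*j - 6.545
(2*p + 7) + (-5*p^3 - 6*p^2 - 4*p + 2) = -5*p^3 - 6*p^2 - 2*p + 9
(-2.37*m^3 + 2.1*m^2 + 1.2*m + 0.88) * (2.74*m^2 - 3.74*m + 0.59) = -6.4938*m^5 + 14.6178*m^4 - 5.9643*m^3 - 0.837800000000001*m^2 - 2.5832*m + 0.5192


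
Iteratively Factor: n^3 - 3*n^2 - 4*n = (n + 1)*(n^2 - 4*n) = n*(n + 1)*(n - 4)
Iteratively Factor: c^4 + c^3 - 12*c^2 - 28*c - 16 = (c + 2)*(c^3 - c^2 - 10*c - 8) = (c - 4)*(c + 2)*(c^2 + 3*c + 2) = (c - 4)*(c + 2)^2*(c + 1)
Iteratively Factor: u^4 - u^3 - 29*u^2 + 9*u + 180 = (u - 5)*(u^3 + 4*u^2 - 9*u - 36) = (u - 5)*(u + 4)*(u^2 - 9) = (u - 5)*(u + 3)*(u + 4)*(u - 3)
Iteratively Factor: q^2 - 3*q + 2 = (q - 2)*(q - 1)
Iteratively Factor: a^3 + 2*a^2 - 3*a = (a - 1)*(a^2 + 3*a) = a*(a - 1)*(a + 3)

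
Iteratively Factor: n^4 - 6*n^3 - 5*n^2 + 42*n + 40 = (n - 4)*(n^3 - 2*n^2 - 13*n - 10) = (n - 4)*(n + 1)*(n^2 - 3*n - 10) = (n - 4)*(n + 1)*(n + 2)*(n - 5)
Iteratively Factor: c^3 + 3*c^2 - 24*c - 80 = (c + 4)*(c^2 - c - 20) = (c - 5)*(c + 4)*(c + 4)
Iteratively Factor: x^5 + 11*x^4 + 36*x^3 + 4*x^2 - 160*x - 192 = (x + 4)*(x^4 + 7*x^3 + 8*x^2 - 28*x - 48) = (x + 3)*(x + 4)*(x^3 + 4*x^2 - 4*x - 16) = (x - 2)*(x + 3)*(x + 4)*(x^2 + 6*x + 8) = (x - 2)*(x + 3)*(x + 4)^2*(x + 2)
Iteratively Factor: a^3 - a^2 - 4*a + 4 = (a - 2)*(a^2 + a - 2) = (a - 2)*(a + 2)*(a - 1)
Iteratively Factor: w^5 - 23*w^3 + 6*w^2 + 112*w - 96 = (w + 3)*(w^4 - 3*w^3 - 14*w^2 + 48*w - 32) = (w + 3)*(w + 4)*(w^3 - 7*w^2 + 14*w - 8) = (w - 2)*(w + 3)*(w + 4)*(w^2 - 5*w + 4) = (w - 4)*(w - 2)*(w + 3)*(w + 4)*(w - 1)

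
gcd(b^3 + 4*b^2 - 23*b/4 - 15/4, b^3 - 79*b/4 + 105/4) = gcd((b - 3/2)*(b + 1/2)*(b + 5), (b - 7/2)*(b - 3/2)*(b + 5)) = b^2 + 7*b/2 - 15/2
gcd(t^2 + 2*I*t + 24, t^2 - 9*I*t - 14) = 1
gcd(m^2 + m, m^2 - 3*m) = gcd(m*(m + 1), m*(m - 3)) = m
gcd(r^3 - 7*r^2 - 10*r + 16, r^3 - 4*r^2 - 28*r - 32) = r^2 - 6*r - 16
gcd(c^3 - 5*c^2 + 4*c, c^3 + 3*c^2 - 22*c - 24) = c - 4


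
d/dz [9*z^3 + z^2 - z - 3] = 27*z^2 + 2*z - 1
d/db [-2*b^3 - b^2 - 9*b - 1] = -6*b^2 - 2*b - 9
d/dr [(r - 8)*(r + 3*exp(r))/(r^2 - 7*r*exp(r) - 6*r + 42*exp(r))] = ((r - 8)*(r + 3*exp(r))*(7*r*exp(r) - 2*r - 35*exp(r) + 6) + (r + (r - 8)*(3*exp(r) + 1) + 3*exp(r))*(r^2 - 7*r*exp(r) - 6*r + 42*exp(r)))/(r^2 - 7*r*exp(r) - 6*r + 42*exp(r))^2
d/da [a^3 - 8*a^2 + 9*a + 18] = 3*a^2 - 16*a + 9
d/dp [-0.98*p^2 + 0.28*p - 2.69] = 0.28 - 1.96*p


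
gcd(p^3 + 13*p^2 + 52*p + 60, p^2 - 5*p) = 1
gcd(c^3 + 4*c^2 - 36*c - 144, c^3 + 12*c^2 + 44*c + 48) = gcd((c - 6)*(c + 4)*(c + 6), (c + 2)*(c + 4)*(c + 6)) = c^2 + 10*c + 24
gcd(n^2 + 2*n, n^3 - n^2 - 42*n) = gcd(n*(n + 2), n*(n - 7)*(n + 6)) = n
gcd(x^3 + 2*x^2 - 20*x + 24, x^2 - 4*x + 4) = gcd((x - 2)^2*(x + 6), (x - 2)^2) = x^2 - 4*x + 4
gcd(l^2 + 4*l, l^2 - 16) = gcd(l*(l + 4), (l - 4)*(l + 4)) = l + 4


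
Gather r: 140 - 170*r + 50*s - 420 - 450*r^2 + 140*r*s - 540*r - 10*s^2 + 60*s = -450*r^2 + r*(140*s - 710) - 10*s^2 + 110*s - 280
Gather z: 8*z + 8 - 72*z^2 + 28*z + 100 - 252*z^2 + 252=-324*z^2 + 36*z + 360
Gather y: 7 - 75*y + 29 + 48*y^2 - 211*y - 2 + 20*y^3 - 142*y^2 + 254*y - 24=20*y^3 - 94*y^2 - 32*y + 10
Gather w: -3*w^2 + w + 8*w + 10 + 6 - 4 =-3*w^2 + 9*w + 12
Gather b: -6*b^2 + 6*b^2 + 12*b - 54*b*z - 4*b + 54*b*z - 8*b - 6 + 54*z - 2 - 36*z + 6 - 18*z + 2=0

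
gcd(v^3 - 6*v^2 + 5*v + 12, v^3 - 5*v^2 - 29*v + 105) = v - 3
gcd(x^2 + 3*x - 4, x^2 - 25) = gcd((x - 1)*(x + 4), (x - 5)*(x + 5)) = 1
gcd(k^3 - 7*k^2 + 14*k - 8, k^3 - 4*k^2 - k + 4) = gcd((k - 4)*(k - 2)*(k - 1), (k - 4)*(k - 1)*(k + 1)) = k^2 - 5*k + 4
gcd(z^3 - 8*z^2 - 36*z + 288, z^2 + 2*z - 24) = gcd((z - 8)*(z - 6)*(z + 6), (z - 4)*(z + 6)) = z + 6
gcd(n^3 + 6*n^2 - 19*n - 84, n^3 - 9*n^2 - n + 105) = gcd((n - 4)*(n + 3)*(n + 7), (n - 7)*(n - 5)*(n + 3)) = n + 3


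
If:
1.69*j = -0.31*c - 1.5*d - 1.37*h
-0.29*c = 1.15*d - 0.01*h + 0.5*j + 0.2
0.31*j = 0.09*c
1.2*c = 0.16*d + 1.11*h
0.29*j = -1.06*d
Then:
No Solution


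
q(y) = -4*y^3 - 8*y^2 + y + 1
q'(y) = -12*y^2 - 16*y + 1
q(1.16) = -14.85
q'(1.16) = -33.71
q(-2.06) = -0.04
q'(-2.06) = -16.96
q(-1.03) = -4.15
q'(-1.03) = 4.75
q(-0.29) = 0.13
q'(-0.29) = 4.63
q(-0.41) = -0.48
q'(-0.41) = 5.54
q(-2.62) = 15.40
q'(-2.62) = -39.45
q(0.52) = -1.21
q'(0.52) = -10.56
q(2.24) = -81.86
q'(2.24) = -95.05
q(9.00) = -3554.00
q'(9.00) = -1115.00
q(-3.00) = 34.00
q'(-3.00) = -59.00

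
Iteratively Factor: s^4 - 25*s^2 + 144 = (s + 4)*(s^3 - 4*s^2 - 9*s + 36) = (s - 3)*(s + 4)*(s^2 - s - 12) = (s - 3)*(s + 3)*(s + 4)*(s - 4)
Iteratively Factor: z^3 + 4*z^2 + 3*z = (z + 3)*(z^2 + z) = (z + 1)*(z + 3)*(z)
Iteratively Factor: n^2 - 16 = (n + 4)*(n - 4)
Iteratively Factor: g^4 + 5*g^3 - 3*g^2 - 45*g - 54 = (g + 2)*(g^3 + 3*g^2 - 9*g - 27) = (g + 2)*(g + 3)*(g^2 - 9) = (g + 2)*(g + 3)^2*(g - 3)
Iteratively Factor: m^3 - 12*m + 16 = (m - 2)*(m^2 + 2*m - 8) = (m - 2)*(m + 4)*(m - 2)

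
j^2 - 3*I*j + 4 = (j - 4*I)*(j + I)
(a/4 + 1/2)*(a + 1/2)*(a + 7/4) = a^3/4 + 17*a^2/16 + 43*a/32 + 7/16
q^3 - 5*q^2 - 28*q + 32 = (q - 8)*(q - 1)*(q + 4)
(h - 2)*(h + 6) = h^2 + 4*h - 12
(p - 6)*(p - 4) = p^2 - 10*p + 24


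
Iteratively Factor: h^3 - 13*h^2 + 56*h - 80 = (h - 4)*(h^2 - 9*h + 20) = (h - 4)^2*(h - 5)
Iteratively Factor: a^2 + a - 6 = (a + 3)*(a - 2)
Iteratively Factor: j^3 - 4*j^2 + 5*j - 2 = (j - 1)*(j^2 - 3*j + 2) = (j - 1)^2*(j - 2)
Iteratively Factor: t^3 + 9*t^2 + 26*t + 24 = (t + 4)*(t^2 + 5*t + 6) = (t + 3)*(t + 4)*(t + 2)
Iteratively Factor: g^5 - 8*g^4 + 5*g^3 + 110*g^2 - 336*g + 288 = (g - 3)*(g^4 - 5*g^3 - 10*g^2 + 80*g - 96) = (g - 3)^2*(g^3 - 2*g^2 - 16*g + 32) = (g - 3)^2*(g + 4)*(g^2 - 6*g + 8) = (g - 4)*(g - 3)^2*(g + 4)*(g - 2)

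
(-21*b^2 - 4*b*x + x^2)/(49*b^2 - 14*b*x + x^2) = (3*b + x)/(-7*b + x)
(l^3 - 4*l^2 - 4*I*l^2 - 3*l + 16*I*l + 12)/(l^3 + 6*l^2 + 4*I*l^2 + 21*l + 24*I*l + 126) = (l^2 - l*(4 + I) + 4*I)/(l^2 + l*(6 + 7*I) + 42*I)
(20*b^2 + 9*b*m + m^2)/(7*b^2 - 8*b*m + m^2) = (20*b^2 + 9*b*m + m^2)/(7*b^2 - 8*b*m + m^2)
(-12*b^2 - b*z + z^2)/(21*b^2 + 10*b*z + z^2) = (-4*b + z)/(7*b + z)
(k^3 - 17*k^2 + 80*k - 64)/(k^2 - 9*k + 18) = (k^3 - 17*k^2 + 80*k - 64)/(k^2 - 9*k + 18)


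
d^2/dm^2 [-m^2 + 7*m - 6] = -2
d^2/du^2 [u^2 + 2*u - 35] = 2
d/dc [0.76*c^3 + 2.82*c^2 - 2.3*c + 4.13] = 2.28*c^2 + 5.64*c - 2.3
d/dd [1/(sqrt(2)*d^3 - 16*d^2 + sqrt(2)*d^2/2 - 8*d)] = 4*(-3*sqrt(2)*d^2 - sqrt(2)*d + 32*d + 8)/(d^2*(2*sqrt(2)*d^2 - 32*d + sqrt(2)*d - 16)^2)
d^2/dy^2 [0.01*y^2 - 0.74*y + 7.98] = 0.0200000000000000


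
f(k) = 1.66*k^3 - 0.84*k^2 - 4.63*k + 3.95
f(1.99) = 4.49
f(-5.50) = -272.18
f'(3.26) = 42.82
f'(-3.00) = 45.23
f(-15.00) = -5718.10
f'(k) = 4.98*k^2 - 1.68*k - 4.63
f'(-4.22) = 91.15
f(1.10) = 0.05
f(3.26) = 37.44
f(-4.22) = -116.22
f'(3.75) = 59.10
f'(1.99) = 11.75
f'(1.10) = -0.45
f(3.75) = 62.31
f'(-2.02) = 19.08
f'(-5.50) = 155.26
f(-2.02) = -3.81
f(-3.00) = -34.54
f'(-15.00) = 1141.07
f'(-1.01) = 2.15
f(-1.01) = 6.06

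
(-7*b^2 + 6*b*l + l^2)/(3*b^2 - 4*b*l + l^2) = (-7*b - l)/(3*b - l)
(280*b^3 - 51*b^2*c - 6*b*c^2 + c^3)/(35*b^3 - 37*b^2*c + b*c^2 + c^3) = (8*b - c)/(b - c)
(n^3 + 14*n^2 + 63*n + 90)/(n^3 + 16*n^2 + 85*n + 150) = (n + 3)/(n + 5)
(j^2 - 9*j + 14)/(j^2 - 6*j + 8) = (j - 7)/(j - 4)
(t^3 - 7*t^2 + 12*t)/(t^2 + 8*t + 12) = t*(t^2 - 7*t + 12)/(t^2 + 8*t + 12)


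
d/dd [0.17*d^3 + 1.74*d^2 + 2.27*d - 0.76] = 0.51*d^2 + 3.48*d + 2.27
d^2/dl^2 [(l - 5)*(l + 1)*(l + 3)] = 6*l - 2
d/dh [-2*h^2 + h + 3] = 1 - 4*h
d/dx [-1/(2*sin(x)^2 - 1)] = 4*sin(2*x)/(cos(4*x) + 1)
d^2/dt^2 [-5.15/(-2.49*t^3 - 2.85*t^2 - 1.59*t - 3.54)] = (-(76.941*t + 29.355)*(2.49*t^3 + 2.85*t^2 + 1.59*t + 3.54) + 5.15*(7.47*t^2 + 5.7*t + 1.59)*(14.94*t^2 + 11.4*t + 3.18))/(2.49*t^3 + 2.85*t^2 + 1.59*t + 3.54)^3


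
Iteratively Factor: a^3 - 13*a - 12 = (a - 4)*(a^2 + 4*a + 3) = (a - 4)*(a + 3)*(a + 1)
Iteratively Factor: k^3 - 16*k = (k)*(k^2 - 16) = k*(k + 4)*(k - 4)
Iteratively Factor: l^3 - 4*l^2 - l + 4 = (l - 1)*(l^2 - 3*l - 4) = (l - 1)*(l + 1)*(l - 4)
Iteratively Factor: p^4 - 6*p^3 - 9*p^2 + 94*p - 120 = (p + 4)*(p^3 - 10*p^2 + 31*p - 30) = (p - 2)*(p + 4)*(p^2 - 8*p + 15) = (p - 5)*(p - 2)*(p + 4)*(p - 3)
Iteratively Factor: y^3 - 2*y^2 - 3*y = (y)*(y^2 - 2*y - 3) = y*(y - 3)*(y + 1)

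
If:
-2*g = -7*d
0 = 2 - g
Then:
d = 4/7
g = 2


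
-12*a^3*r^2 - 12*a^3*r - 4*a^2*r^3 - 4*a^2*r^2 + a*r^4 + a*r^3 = r*(-6*a + r)*(2*a + r)*(a*r + a)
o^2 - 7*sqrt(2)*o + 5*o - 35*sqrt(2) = (o + 5)*(o - 7*sqrt(2))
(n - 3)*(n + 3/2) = n^2 - 3*n/2 - 9/2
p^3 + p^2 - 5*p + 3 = (p - 1)^2*(p + 3)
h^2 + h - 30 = (h - 5)*(h + 6)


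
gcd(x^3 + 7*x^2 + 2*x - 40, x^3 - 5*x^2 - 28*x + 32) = x + 4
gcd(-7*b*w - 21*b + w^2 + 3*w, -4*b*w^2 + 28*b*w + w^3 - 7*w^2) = 1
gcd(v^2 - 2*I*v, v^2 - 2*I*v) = v^2 - 2*I*v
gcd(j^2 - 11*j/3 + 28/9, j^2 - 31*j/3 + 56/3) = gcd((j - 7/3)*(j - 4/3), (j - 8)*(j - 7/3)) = j - 7/3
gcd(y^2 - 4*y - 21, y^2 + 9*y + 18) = y + 3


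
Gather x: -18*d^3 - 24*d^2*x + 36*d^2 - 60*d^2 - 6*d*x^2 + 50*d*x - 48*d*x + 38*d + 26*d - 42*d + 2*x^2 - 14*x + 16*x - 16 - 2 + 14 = -18*d^3 - 24*d^2 + 22*d + x^2*(2 - 6*d) + x*(-24*d^2 + 2*d + 2) - 4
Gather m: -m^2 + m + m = -m^2 + 2*m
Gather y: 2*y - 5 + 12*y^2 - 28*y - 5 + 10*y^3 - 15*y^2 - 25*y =10*y^3 - 3*y^2 - 51*y - 10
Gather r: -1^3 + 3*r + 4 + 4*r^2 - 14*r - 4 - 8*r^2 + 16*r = -4*r^2 + 5*r - 1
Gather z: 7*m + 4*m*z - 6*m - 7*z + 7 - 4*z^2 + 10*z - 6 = m - 4*z^2 + z*(4*m + 3) + 1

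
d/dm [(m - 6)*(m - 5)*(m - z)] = 3*m^2 - 2*m*z - 22*m + 11*z + 30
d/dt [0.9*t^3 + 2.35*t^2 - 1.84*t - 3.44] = 2.7*t^2 + 4.7*t - 1.84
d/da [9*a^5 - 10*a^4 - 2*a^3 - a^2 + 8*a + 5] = 45*a^4 - 40*a^3 - 6*a^2 - 2*a + 8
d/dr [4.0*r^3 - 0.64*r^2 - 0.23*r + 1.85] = 12.0*r^2 - 1.28*r - 0.23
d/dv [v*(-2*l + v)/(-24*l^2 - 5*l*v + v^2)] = (-v*(2*l - v)*(5*l - 2*v) + 2*(l - v)*(24*l^2 + 5*l*v - v^2))/(24*l^2 + 5*l*v - v^2)^2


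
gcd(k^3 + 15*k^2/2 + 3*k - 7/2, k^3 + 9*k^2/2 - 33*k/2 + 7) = k^2 + 13*k/2 - 7/2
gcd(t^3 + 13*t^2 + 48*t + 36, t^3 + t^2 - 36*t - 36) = t^2 + 7*t + 6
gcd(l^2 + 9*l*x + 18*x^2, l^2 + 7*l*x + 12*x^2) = l + 3*x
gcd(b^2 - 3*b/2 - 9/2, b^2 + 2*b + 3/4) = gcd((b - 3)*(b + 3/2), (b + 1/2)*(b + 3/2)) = b + 3/2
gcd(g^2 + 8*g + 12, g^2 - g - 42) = g + 6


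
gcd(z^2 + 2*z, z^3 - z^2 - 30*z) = z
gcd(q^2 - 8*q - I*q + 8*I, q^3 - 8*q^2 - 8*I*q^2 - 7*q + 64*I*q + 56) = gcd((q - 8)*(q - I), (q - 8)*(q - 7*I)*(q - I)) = q^2 + q*(-8 - I) + 8*I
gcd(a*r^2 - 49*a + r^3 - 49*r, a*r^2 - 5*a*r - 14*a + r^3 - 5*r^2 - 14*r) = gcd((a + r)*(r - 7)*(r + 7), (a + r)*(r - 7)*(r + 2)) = a*r - 7*a + r^2 - 7*r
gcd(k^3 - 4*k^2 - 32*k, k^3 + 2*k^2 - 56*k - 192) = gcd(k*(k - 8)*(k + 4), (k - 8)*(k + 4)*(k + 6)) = k^2 - 4*k - 32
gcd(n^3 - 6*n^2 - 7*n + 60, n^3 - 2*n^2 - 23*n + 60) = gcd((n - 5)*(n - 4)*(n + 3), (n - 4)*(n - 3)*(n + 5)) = n - 4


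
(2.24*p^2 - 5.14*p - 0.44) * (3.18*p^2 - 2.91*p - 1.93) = 7.1232*p^4 - 22.8636*p^3 + 9.235*p^2 + 11.2006*p + 0.8492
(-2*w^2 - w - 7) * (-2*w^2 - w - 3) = 4*w^4 + 4*w^3 + 21*w^2 + 10*w + 21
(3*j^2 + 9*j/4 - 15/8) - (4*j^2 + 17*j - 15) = -j^2 - 59*j/4 + 105/8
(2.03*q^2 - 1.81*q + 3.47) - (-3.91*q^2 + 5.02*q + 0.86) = 5.94*q^2 - 6.83*q + 2.61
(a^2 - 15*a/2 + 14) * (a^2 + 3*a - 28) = a^4 - 9*a^3/2 - 73*a^2/2 + 252*a - 392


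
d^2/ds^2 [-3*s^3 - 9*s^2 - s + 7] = -18*s - 18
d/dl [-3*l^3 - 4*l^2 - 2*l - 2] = -9*l^2 - 8*l - 2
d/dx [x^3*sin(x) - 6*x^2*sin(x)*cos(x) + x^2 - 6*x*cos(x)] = x^3*cos(x) + 3*x^2*sin(x) - 6*x^2*cos(2*x) + 6*x*sin(x) - 6*x*sin(2*x) + 2*x - 6*cos(x)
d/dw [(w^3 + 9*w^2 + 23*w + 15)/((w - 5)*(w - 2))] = (w^4 - 14*w^3 - 56*w^2 + 150*w + 335)/(w^4 - 14*w^3 + 69*w^2 - 140*w + 100)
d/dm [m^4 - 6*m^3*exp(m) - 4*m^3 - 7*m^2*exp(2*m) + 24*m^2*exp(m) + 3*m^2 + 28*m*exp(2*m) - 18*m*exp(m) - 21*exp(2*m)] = -6*m^3*exp(m) + 4*m^3 - 14*m^2*exp(2*m) + 6*m^2*exp(m) - 12*m^2 + 42*m*exp(2*m) + 30*m*exp(m) + 6*m - 14*exp(2*m) - 18*exp(m)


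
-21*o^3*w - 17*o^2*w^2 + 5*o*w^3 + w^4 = w*(-3*o + w)*(o + w)*(7*o + w)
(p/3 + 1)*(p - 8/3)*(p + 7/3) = p^3/3 + 8*p^2/9 - 65*p/27 - 56/9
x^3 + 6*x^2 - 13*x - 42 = (x - 3)*(x + 2)*(x + 7)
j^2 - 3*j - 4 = (j - 4)*(j + 1)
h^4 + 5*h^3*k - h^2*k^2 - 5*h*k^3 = h*(h - k)*(h + k)*(h + 5*k)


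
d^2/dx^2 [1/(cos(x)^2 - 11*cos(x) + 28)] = (-4*sin(x)^4 + 11*sin(x)^2 - 1397*cos(x)/4 + 33*cos(3*x)/4 + 179)/((cos(x) - 7)^3*(cos(x) - 4)^3)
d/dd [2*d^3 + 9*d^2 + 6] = 6*d*(d + 3)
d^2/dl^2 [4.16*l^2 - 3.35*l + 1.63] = 8.32000000000000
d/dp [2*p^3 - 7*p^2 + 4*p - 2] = 6*p^2 - 14*p + 4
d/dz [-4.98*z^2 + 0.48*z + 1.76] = 0.48 - 9.96*z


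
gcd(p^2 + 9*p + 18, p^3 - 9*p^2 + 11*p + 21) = 1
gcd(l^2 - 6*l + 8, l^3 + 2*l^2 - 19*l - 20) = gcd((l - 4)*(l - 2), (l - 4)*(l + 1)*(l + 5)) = l - 4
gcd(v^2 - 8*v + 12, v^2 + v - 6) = v - 2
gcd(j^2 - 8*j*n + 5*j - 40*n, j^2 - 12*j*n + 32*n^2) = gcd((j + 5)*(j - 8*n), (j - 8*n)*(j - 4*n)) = j - 8*n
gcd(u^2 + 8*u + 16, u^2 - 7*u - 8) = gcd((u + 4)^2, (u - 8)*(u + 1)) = 1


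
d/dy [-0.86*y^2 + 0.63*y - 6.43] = 0.63 - 1.72*y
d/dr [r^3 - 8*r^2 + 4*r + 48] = 3*r^2 - 16*r + 4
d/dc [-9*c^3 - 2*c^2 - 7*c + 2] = -27*c^2 - 4*c - 7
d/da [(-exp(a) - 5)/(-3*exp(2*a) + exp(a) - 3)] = (-(exp(a) + 5)*(6*exp(a) - 1) + 3*exp(2*a) - exp(a) + 3)*exp(a)/(3*exp(2*a) - exp(a) + 3)^2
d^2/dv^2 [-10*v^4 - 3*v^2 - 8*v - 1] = -120*v^2 - 6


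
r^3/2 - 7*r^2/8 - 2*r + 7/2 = (r/2 + 1)*(r - 2)*(r - 7/4)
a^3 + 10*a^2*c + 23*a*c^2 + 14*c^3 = (a + c)*(a + 2*c)*(a + 7*c)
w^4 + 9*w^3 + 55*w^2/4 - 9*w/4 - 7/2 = (w - 1/2)*(w + 1/2)*(w + 2)*(w + 7)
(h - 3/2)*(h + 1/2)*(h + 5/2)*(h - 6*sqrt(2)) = h^4 - 6*sqrt(2)*h^3 + 3*h^3/2 - 9*sqrt(2)*h^2 - 13*h^2/4 - 15*h/8 + 39*sqrt(2)*h/2 + 45*sqrt(2)/4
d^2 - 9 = (d - 3)*(d + 3)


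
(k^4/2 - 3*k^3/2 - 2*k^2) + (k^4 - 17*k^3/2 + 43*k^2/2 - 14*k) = 3*k^4/2 - 10*k^3 + 39*k^2/2 - 14*k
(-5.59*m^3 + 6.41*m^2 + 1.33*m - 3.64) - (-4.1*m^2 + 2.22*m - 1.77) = -5.59*m^3 + 10.51*m^2 - 0.89*m - 1.87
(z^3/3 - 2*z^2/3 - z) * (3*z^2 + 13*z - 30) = z^5 + 7*z^4/3 - 65*z^3/3 + 7*z^2 + 30*z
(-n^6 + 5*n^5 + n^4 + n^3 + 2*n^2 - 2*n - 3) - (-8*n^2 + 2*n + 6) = -n^6 + 5*n^5 + n^4 + n^3 + 10*n^2 - 4*n - 9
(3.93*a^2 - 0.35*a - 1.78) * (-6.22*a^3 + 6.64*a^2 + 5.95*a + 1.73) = -24.4446*a^5 + 28.2722*a^4 + 32.1311*a^3 - 7.1028*a^2 - 11.1965*a - 3.0794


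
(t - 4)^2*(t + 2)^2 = t^4 - 4*t^3 - 12*t^2 + 32*t + 64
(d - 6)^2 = d^2 - 12*d + 36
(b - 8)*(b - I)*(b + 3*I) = b^3 - 8*b^2 + 2*I*b^2 + 3*b - 16*I*b - 24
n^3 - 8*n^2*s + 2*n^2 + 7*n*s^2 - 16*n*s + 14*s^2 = (n + 2)*(n - 7*s)*(n - s)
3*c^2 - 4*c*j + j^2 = (-3*c + j)*(-c + j)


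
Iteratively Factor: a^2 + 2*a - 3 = (a - 1)*(a + 3)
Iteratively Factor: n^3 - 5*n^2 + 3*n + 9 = (n - 3)*(n^2 - 2*n - 3) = (n - 3)*(n + 1)*(n - 3)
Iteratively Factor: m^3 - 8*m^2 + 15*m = (m - 3)*(m^2 - 5*m) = (m - 5)*(m - 3)*(m)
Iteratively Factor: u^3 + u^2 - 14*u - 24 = (u + 2)*(u^2 - u - 12) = (u - 4)*(u + 2)*(u + 3)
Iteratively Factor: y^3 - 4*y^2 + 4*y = (y)*(y^2 - 4*y + 4) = y*(y - 2)*(y - 2)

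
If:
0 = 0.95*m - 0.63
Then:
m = 0.66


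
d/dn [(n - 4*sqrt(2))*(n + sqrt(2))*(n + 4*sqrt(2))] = 3*n^2 + 2*sqrt(2)*n - 32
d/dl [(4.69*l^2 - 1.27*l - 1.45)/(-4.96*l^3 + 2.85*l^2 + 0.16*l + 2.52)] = (23.2624*l^4 - 12.5984*l^3 - 17.2061*l^2 + 31.9026*l - 2.9684)/(24.6016*l^6 - 28.272*l^5 + 6.5353*l^4 - 24.0864*l^3 + 14.3896*l^2 + 0.8064*l + 6.3504)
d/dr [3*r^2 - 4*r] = 6*r - 4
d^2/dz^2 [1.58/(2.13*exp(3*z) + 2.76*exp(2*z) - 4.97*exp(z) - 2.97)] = ((-30.2886*exp(2*z) - 17.4432*exp(z) + 7.8526)*(2.13*exp(3*z) + 2.76*exp(2*z) - 4.97*exp(z) - 2.97) + 1.58*(6.39*exp(2*z) + 5.52*exp(z) - 4.97)*(12.78*exp(2*z) + 11.04*exp(z) - 9.94)*exp(z))*exp(z)/(2.13*exp(3*z) + 2.76*exp(2*z) - 4.97*exp(z) - 2.97)^3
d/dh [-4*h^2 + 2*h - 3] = 2 - 8*h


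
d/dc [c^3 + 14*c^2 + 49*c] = 3*c^2 + 28*c + 49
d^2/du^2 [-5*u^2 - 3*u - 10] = -10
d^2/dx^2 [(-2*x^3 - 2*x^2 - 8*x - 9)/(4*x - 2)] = 2*(-4*x^3 + 6*x^2 - 3*x - 27)/(8*x^3 - 12*x^2 + 6*x - 1)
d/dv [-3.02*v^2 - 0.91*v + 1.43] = -6.04*v - 0.91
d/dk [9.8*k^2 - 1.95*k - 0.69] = 19.6*k - 1.95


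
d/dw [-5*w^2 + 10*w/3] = 10/3 - 10*w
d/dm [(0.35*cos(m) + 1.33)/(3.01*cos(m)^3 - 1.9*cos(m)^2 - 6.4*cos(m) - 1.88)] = (2.107*cos(m)^3 + 11.3449*cos(m)^2 - 5.054*cos(m) - 7.854)*sin(m)/(9.0601*cos(m)^6 - 11.438*cos(m)^5 - 34.918*cos(m)^4 + 13.0024*cos(m)^3 + 48.104*cos(m)^2 + 24.064*cos(m) + 3.5344)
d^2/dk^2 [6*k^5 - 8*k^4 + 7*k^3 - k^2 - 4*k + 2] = 120*k^3 - 96*k^2 + 42*k - 2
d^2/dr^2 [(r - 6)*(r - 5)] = 2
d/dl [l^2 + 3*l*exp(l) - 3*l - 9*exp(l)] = 3*l*exp(l) + 2*l - 6*exp(l) - 3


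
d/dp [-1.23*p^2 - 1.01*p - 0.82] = -2.46*p - 1.01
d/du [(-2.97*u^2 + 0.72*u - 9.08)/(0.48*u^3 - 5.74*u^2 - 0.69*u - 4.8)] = (1.4256*u^4 - 0.691200000000002*u^3 + 19.2573*u^2 - 75.7264*u - 9.7212)/(0.2304*u^6 - 5.5104*u^5 + 32.2852*u^4 + 3.3132*u^3 + 55.5801*u^2 + 6.624*u + 23.04)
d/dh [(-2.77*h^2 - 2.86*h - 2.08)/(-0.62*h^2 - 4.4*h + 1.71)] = (10.4148*h^2 - 12.0526*h - 14.0426)/(0.3844*h^4 + 5.456*h^3 + 17.2396*h^2 - 15.048*h + 2.9241)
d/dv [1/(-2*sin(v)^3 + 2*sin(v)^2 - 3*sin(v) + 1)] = 4*(6*sin(v)^2 - 4*sin(v) + 3)*cos(v)/(4*sin(v)^2 - 9*sin(v) + sin(3*v) + 2)^2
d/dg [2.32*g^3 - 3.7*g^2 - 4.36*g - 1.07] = 6.96*g^2 - 7.4*g - 4.36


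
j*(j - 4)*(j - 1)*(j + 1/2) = j^4 - 9*j^3/2 + 3*j^2/2 + 2*j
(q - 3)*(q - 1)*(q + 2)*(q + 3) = q^4 + q^3 - 11*q^2 - 9*q + 18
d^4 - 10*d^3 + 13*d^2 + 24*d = d*(d - 8)*(d - 3)*(d + 1)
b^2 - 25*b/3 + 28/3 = (b - 7)*(b - 4/3)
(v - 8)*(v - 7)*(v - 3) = v^3 - 18*v^2 + 101*v - 168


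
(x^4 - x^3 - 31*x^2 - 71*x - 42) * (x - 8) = x^5 - 9*x^4 - 23*x^3 + 177*x^2 + 526*x + 336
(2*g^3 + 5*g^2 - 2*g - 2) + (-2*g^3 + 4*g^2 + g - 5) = 9*g^2 - g - 7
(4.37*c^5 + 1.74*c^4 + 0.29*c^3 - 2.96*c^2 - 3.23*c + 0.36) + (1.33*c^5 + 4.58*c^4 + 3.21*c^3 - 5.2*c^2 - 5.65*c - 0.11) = 5.7*c^5 + 6.32*c^4 + 3.5*c^3 - 8.16*c^2 - 8.88*c + 0.25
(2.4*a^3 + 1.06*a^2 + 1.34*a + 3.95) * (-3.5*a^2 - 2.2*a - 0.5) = -8.4*a^5 - 8.99*a^4 - 8.222*a^3 - 17.303*a^2 - 9.36*a - 1.975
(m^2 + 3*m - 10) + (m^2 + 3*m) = 2*m^2 + 6*m - 10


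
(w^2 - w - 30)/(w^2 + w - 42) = (w + 5)/(w + 7)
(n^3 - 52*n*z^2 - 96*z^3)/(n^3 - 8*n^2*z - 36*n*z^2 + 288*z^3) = (-n - 2*z)/(-n + 6*z)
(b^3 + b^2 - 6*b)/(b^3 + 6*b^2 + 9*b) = (b - 2)/(b + 3)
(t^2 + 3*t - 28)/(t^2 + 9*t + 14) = (t - 4)/(t + 2)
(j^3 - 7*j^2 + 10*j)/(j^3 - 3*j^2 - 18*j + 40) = j/(j + 4)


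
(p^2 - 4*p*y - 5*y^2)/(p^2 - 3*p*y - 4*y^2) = (-p + 5*y)/(-p + 4*y)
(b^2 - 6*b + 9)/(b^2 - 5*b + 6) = (b - 3)/(b - 2)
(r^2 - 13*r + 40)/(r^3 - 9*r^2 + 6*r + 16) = (r - 5)/(r^2 - r - 2)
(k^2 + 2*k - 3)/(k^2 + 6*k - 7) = (k + 3)/(k + 7)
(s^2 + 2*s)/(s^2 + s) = (s + 2)/(s + 1)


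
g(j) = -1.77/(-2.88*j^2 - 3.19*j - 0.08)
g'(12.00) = -0.00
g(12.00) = 0.00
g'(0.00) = -882.23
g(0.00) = 22.12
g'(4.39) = -0.01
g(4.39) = 0.03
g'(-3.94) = 0.03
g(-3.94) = 0.05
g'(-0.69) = 2.47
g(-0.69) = -2.36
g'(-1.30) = 11.88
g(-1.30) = 2.21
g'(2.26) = -0.06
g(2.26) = 0.08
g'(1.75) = -0.11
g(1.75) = 0.12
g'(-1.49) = 3.22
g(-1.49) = 1.03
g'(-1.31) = 10.84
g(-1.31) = 2.10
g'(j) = -1.77*(5.76*j + 3.19)/(-2.88*j^2 - 3.19*j - 0.08)^2 = (-10.1952*j - 5.6463)/(2.88*j^2 + 3.19*j + 0.08)^2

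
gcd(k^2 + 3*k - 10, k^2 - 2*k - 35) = k + 5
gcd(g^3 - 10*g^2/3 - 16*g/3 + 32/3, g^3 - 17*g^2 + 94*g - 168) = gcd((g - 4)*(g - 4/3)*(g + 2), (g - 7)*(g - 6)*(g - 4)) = g - 4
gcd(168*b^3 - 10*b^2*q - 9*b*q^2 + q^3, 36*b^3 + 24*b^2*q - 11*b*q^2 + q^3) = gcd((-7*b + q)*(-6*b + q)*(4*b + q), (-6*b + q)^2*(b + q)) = -6*b + q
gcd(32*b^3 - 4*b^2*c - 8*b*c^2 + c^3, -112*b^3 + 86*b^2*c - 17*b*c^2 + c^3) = 16*b^2 - 10*b*c + c^2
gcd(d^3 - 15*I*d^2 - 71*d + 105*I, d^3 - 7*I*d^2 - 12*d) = d - 3*I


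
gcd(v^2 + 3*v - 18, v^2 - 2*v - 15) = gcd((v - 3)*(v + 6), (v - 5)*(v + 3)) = 1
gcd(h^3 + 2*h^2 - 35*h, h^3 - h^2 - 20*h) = h^2 - 5*h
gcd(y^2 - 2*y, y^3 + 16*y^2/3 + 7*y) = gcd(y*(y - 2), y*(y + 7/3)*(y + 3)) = y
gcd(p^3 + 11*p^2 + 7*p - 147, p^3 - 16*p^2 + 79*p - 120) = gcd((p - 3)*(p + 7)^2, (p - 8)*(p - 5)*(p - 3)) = p - 3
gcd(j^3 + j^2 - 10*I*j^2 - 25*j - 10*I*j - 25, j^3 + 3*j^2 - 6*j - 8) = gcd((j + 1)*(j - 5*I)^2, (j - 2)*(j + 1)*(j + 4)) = j + 1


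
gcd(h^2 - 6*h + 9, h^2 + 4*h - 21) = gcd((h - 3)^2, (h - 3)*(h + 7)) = h - 3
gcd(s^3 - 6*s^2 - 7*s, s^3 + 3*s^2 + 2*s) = s^2 + s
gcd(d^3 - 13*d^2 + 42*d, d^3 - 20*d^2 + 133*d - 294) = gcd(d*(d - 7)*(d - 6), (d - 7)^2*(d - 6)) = d^2 - 13*d + 42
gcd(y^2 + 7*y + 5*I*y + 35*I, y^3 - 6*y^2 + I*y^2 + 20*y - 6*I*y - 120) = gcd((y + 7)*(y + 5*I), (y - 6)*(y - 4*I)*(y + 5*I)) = y + 5*I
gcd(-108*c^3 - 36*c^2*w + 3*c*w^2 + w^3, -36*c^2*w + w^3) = -36*c^2 + w^2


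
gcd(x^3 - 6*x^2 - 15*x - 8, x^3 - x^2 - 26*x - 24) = x + 1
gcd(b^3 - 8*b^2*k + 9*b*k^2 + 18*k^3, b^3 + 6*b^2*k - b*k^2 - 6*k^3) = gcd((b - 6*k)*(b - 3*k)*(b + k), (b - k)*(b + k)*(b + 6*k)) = b + k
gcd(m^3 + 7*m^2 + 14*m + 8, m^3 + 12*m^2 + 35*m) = 1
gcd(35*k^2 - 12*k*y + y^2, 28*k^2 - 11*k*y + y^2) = -7*k + y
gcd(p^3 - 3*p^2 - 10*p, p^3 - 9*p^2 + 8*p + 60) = p^2 - 3*p - 10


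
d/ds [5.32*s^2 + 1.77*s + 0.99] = 10.64*s + 1.77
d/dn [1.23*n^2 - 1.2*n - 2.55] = 2.46*n - 1.2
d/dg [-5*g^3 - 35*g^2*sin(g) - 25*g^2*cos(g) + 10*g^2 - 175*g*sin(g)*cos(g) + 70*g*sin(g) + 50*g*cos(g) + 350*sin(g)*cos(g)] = 25*g^2*sin(g) - 35*g^2*cos(g) - 15*g^2 - 120*g*sin(g) + 20*g*cos(g) - 175*g*cos(2*g) + 20*g + 70*sin(g) - 175*sin(2*g)/2 + 50*cos(g) + 350*cos(2*g)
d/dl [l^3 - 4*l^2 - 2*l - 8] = 3*l^2 - 8*l - 2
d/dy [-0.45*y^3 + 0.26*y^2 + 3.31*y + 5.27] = -1.35*y^2 + 0.52*y + 3.31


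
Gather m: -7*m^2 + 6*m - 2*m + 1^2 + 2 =-7*m^2 + 4*m + 3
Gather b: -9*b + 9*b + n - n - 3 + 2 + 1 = 0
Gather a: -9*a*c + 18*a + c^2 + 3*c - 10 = a*(18 - 9*c) + c^2 + 3*c - 10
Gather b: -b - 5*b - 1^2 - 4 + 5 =-6*b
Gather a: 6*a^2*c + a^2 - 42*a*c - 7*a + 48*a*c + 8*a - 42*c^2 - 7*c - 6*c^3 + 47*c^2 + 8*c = a^2*(6*c + 1) + a*(6*c + 1) - 6*c^3 + 5*c^2 + c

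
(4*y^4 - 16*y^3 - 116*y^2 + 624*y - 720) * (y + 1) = 4*y^5 - 12*y^4 - 132*y^3 + 508*y^2 - 96*y - 720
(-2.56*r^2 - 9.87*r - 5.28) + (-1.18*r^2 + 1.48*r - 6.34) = -3.74*r^2 - 8.39*r - 11.62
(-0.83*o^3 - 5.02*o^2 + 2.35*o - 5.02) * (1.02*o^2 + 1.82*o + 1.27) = -0.8466*o^5 - 6.631*o^4 - 7.7935*o^3 - 7.2188*o^2 - 6.1519*o - 6.3754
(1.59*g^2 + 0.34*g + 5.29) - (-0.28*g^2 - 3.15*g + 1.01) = 1.87*g^2 + 3.49*g + 4.28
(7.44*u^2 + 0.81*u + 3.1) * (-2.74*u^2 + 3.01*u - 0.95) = -20.3856*u^4 + 20.175*u^3 - 13.1239*u^2 + 8.5615*u - 2.945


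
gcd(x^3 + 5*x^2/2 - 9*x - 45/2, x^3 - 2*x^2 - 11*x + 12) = x + 3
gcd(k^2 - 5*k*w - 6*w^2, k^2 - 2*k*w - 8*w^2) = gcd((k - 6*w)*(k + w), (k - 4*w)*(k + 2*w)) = 1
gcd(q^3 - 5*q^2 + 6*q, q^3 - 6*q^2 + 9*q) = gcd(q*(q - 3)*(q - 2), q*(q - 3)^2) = q^2 - 3*q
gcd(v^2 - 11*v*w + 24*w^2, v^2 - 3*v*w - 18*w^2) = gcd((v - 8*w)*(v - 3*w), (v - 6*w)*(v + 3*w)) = 1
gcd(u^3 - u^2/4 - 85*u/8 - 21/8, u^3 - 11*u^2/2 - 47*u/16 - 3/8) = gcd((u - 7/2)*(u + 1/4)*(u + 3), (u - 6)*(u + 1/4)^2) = u + 1/4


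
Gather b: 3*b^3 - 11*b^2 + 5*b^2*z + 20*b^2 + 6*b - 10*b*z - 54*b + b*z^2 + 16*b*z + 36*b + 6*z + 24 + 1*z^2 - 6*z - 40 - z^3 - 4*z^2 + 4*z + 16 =3*b^3 + b^2*(5*z + 9) + b*(z^2 + 6*z - 12) - z^3 - 3*z^2 + 4*z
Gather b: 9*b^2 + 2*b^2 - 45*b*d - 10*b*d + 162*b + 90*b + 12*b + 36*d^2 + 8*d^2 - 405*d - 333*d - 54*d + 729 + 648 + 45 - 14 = 11*b^2 + b*(264 - 55*d) + 44*d^2 - 792*d + 1408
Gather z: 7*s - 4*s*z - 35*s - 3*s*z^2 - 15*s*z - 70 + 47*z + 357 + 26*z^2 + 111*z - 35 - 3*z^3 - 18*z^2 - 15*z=-28*s - 3*z^3 + z^2*(8 - 3*s) + z*(143 - 19*s) + 252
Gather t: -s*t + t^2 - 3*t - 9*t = t^2 + t*(-s - 12)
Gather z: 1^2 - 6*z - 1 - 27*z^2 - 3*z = -27*z^2 - 9*z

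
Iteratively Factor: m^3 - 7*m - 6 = (m + 2)*(m^2 - 2*m - 3) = (m - 3)*(m + 2)*(m + 1)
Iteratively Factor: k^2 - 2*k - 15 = (k - 5)*(k + 3)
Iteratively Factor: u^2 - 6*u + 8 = (u - 2)*(u - 4)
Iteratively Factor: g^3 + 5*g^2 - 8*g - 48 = (g - 3)*(g^2 + 8*g + 16) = (g - 3)*(g + 4)*(g + 4)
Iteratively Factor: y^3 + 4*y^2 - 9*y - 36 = (y - 3)*(y^2 + 7*y + 12) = (y - 3)*(y + 4)*(y + 3)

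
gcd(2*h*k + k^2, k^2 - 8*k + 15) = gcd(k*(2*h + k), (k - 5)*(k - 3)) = 1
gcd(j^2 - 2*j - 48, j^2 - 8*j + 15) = 1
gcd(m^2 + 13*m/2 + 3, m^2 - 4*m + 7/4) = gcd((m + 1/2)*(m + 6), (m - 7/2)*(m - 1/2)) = 1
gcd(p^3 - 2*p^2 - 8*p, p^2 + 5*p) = p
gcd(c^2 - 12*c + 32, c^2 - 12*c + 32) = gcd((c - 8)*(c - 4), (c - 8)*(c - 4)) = c^2 - 12*c + 32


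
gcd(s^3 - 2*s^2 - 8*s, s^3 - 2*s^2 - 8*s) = s^3 - 2*s^2 - 8*s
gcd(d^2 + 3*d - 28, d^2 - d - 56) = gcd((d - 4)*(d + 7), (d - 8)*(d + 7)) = d + 7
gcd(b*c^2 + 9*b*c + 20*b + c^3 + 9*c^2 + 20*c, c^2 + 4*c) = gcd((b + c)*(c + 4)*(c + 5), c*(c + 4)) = c + 4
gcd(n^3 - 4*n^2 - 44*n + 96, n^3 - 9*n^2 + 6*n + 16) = n^2 - 10*n + 16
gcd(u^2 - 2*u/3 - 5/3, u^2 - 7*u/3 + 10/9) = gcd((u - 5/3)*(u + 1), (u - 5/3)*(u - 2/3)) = u - 5/3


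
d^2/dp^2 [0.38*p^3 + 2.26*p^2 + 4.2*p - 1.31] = 2.28*p + 4.52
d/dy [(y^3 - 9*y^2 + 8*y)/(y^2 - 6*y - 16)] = (y^2 + 4*y - 2)/(y^2 + 4*y + 4)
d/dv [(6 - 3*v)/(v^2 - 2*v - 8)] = 3*(-v^2 + 2*v + 2*(v - 2)*(v - 1) + 8)/(-v^2 + 2*v + 8)^2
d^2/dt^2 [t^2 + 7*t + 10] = 2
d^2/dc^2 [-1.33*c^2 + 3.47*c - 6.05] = -2.66000000000000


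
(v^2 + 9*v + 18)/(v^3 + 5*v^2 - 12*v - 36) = (v + 3)/(v^2 - v - 6)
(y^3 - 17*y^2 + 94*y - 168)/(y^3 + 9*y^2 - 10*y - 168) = (y^2 - 13*y + 42)/(y^2 + 13*y + 42)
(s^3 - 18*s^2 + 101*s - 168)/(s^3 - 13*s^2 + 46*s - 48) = (s - 7)/(s - 2)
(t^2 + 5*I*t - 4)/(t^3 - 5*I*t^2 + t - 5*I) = (t + 4*I)/(t^2 - 6*I*t - 5)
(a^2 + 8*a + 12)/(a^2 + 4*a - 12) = (a + 2)/(a - 2)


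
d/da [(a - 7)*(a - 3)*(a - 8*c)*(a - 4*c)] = 4*a^3 - 36*a^2*c - 30*a^2 + 64*a*c^2 + 240*a*c + 42*a - 320*c^2 - 252*c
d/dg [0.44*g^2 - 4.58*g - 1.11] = 0.88*g - 4.58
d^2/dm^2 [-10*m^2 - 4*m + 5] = -20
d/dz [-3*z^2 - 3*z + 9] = -6*z - 3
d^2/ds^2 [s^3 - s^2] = 6*s - 2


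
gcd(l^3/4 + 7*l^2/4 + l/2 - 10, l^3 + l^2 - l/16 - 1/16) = 1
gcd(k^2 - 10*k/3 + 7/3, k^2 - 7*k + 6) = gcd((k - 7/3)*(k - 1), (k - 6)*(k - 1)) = k - 1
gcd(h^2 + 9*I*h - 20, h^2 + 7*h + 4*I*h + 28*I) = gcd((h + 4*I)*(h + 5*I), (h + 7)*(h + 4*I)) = h + 4*I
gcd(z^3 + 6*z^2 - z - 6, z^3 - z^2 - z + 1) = z^2 - 1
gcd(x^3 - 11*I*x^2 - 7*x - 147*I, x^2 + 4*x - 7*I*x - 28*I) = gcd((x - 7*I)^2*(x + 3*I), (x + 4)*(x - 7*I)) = x - 7*I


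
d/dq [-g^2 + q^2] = 2*q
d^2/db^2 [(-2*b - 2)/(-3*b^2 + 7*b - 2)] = 4*((4 - 9*b)*(3*b^2 - 7*b + 2) + (b + 1)*(6*b - 7)^2)/(3*b^2 - 7*b + 2)^3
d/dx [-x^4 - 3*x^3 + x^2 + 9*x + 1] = -4*x^3 - 9*x^2 + 2*x + 9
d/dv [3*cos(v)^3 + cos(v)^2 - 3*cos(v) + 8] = (-9*cos(v)^2 - 2*cos(v) + 3)*sin(v)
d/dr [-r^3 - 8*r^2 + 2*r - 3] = -3*r^2 - 16*r + 2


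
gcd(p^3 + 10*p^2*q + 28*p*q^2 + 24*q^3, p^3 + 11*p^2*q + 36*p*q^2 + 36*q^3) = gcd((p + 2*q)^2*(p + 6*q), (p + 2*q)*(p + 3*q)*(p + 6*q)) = p^2 + 8*p*q + 12*q^2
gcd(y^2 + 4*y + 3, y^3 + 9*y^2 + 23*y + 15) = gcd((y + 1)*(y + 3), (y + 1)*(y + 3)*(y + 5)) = y^2 + 4*y + 3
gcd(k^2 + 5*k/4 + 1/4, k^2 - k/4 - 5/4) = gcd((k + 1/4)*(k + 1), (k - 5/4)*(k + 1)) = k + 1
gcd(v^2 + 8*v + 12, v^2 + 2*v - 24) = v + 6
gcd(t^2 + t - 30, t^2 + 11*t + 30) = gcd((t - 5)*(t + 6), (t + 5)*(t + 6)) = t + 6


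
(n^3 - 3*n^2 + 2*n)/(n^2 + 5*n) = (n^2 - 3*n + 2)/(n + 5)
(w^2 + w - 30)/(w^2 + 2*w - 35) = (w + 6)/(w + 7)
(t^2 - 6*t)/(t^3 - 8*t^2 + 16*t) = (t - 6)/(t^2 - 8*t + 16)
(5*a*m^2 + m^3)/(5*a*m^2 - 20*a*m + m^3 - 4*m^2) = m/(m - 4)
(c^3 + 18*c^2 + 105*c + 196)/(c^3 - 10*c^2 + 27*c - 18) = (c^3 + 18*c^2 + 105*c + 196)/(c^3 - 10*c^2 + 27*c - 18)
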